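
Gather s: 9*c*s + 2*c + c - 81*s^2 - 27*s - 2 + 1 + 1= 3*c - 81*s^2 + s*(9*c - 27)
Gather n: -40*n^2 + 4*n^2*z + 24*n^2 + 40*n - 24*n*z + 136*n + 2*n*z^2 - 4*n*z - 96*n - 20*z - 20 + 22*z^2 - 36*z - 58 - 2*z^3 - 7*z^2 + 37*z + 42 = n^2*(4*z - 16) + n*(2*z^2 - 28*z + 80) - 2*z^3 + 15*z^2 - 19*z - 36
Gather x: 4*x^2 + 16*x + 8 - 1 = 4*x^2 + 16*x + 7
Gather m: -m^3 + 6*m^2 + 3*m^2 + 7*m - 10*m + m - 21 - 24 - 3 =-m^3 + 9*m^2 - 2*m - 48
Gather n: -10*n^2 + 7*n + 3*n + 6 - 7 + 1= -10*n^2 + 10*n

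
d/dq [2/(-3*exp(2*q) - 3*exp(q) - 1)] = (12*exp(q) + 6)*exp(q)/(3*exp(2*q) + 3*exp(q) + 1)^2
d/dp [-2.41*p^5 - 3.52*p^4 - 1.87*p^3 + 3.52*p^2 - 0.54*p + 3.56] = -12.05*p^4 - 14.08*p^3 - 5.61*p^2 + 7.04*p - 0.54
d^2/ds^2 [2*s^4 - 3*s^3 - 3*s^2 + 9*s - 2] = 24*s^2 - 18*s - 6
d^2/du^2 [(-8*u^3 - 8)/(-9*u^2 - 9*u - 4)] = 48*(15*u^3 + 117*u^2 + 97*u + 15)/(729*u^6 + 2187*u^5 + 3159*u^4 + 2673*u^3 + 1404*u^2 + 432*u + 64)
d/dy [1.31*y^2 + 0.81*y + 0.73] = 2.62*y + 0.81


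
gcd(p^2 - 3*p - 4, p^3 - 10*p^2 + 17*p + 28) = p^2 - 3*p - 4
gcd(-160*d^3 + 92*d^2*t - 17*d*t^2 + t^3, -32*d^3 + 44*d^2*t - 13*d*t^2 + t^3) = 32*d^2 - 12*d*t + t^2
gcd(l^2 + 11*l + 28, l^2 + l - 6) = 1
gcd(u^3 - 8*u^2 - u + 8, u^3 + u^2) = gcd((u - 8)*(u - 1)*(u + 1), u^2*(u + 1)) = u + 1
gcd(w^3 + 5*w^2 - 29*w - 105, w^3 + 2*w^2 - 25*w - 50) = w - 5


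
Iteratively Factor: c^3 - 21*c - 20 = (c - 5)*(c^2 + 5*c + 4) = (c - 5)*(c + 4)*(c + 1)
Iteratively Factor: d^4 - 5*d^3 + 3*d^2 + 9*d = (d)*(d^3 - 5*d^2 + 3*d + 9) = d*(d + 1)*(d^2 - 6*d + 9) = d*(d - 3)*(d + 1)*(d - 3)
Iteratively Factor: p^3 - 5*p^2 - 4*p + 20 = (p - 5)*(p^2 - 4) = (p - 5)*(p - 2)*(p + 2)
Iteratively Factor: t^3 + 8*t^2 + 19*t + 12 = (t + 1)*(t^2 + 7*t + 12) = (t + 1)*(t + 3)*(t + 4)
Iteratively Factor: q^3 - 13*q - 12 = (q - 4)*(q^2 + 4*q + 3) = (q - 4)*(q + 3)*(q + 1)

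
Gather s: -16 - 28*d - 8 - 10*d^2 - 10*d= -10*d^2 - 38*d - 24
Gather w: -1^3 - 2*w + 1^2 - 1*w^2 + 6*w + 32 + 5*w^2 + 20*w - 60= 4*w^2 + 24*w - 28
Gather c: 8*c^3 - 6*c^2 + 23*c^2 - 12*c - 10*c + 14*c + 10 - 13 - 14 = 8*c^3 + 17*c^2 - 8*c - 17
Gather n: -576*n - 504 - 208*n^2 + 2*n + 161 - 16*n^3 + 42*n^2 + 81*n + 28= -16*n^3 - 166*n^2 - 493*n - 315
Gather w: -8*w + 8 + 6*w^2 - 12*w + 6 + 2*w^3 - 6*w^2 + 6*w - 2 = 2*w^3 - 14*w + 12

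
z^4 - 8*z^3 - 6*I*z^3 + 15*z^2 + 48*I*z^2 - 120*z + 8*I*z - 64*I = (z - 8)*(z - 8*I)*(z + I)^2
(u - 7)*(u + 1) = u^2 - 6*u - 7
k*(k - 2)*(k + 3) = k^3 + k^2 - 6*k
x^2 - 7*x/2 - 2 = (x - 4)*(x + 1/2)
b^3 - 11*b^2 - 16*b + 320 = (b - 8)^2*(b + 5)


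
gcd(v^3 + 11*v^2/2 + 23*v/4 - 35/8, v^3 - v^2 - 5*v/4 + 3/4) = v - 1/2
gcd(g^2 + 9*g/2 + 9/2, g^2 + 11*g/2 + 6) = g + 3/2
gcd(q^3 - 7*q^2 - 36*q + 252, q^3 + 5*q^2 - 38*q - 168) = q - 6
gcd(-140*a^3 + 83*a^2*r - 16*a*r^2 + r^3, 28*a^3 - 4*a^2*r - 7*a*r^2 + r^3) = -7*a + r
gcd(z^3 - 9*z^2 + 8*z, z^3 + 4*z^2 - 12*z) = z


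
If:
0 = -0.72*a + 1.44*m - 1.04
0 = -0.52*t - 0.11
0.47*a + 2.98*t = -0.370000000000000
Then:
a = 0.55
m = 1.00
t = -0.21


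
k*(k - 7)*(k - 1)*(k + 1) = k^4 - 7*k^3 - k^2 + 7*k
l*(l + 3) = l^2 + 3*l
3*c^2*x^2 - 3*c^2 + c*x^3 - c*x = (3*c + x)*(x - 1)*(c*x + c)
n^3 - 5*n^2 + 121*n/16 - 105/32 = (n - 5/2)*(n - 7/4)*(n - 3/4)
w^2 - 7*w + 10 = (w - 5)*(w - 2)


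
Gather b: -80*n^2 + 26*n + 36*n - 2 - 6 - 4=-80*n^2 + 62*n - 12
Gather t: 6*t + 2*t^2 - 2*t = 2*t^2 + 4*t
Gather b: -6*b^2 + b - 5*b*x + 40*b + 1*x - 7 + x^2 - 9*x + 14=-6*b^2 + b*(41 - 5*x) + x^2 - 8*x + 7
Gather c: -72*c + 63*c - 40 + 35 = -9*c - 5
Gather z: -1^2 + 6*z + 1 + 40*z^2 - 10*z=40*z^2 - 4*z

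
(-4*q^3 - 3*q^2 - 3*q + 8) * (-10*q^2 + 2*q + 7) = 40*q^5 + 22*q^4 - 4*q^3 - 107*q^2 - 5*q + 56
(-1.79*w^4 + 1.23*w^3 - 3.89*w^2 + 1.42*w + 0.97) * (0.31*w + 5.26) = -0.5549*w^5 - 9.0341*w^4 + 5.2639*w^3 - 20.0212*w^2 + 7.7699*w + 5.1022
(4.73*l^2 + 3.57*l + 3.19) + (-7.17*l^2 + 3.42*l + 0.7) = -2.44*l^2 + 6.99*l + 3.89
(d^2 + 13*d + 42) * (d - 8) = d^3 + 5*d^2 - 62*d - 336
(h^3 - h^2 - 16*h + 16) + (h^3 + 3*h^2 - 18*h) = 2*h^3 + 2*h^2 - 34*h + 16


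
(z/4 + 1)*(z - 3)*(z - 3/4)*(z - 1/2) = z^4/4 - z^3/16 - 103*z^2/32 + 123*z/32 - 9/8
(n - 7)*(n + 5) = n^2 - 2*n - 35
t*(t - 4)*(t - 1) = t^3 - 5*t^2 + 4*t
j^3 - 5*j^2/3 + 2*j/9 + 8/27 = (j - 4/3)*(j - 2/3)*(j + 1/3)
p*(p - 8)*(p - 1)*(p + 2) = p^4 - 7*p^3 - 10*p^2 + 16*p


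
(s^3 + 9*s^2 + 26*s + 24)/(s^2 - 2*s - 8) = (s^2 + 7*s + 12)/(s - 4)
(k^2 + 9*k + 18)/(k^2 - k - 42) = (k + 3)/(k - 7)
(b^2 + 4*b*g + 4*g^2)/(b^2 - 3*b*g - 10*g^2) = (b + 2*g)/(b - 5*g)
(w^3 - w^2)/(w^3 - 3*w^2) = (w - 1)/(w - 3)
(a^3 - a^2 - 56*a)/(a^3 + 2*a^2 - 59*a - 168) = a/(a + 3)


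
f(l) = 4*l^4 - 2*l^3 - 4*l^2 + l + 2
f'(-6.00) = -3623.00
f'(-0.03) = 1.23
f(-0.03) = 1.97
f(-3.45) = 599.75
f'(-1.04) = -15.17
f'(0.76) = -1.52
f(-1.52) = 19.61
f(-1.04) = 3.56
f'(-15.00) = -55229.00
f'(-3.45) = -699.83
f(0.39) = 1.76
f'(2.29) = 143.36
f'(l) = 16*l^3 - 6*l^2 - 8*l + 1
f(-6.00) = 5468.00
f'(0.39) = -2.08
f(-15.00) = 208337.00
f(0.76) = 0.91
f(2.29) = 69.30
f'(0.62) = -2.45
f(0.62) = 1.20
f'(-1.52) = -56.89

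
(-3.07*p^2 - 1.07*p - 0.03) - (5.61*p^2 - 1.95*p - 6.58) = -8.68*p^2 + 0.88*p + 6.55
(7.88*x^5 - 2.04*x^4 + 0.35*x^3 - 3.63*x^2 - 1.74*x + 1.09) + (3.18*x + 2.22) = 7.88*x^5 - 2.04*x^4 + 0.35*x^3 - 3.63*x^2 + 1.44*x + 3.31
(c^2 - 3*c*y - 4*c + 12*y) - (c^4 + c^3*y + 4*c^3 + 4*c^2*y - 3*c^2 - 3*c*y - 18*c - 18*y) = -c^4 - c^3*y - 4*c^3 - 4*c^2*y + 4*c^2 + 14*c + 30*y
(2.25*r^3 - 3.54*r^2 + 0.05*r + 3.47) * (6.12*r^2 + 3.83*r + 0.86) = 13.77*r^5 - 13.0473*r^4 - 11.3172*r^3 + 18.3835*r^2 + 13.3331*r + 2.9842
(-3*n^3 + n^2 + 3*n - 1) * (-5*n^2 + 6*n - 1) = 15*n^5 - 23*n^4 - 6*n^3 + 22*n^2 - 9*n + 1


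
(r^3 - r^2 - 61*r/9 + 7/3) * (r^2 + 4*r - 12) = r^5 + 3*r^4 - 205*r^3/9 - 115*r^2/9 + 272*r/3 - 28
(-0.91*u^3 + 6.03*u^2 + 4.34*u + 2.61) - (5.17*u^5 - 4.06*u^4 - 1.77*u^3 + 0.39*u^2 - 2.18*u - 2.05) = -5.17*u^5 + 4.06*u^4 + 0.86*u^3 + 5.64*u^2 + 6.52*u + 4.66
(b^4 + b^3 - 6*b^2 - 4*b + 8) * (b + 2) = b^5 + 3*b^4 - 4*b^3 - 16*b^2 + 16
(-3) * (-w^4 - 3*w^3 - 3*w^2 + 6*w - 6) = 3*w^4 + 9*w^3 + 9*w^2 - 18*w + 18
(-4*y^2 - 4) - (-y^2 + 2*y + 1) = -3*y^2 - 2*y - 5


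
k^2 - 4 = (k - 2)*(k + 2)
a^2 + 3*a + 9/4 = (a + 3/2)^2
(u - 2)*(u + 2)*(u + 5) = u^3 + 5*u^2 - 4*u - 20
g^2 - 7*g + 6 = (g - 6)*(g - 1)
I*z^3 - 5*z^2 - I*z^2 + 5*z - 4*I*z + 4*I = (z + I)*(z + 4*I)*(I*z - I)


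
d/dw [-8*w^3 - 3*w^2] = 6*w*(-4*w - 1)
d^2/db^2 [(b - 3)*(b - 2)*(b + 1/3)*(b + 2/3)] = 12*b^2 - 24*b + 22/9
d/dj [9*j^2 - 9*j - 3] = 18*j - 9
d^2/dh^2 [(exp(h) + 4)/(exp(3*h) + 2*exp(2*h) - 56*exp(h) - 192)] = (4*exp(3*h) - 6*exp(2*h) + 196*exp(h) - 96)*exp(h)/(exp(6*h) - 6*exp(5*h) - 132*exp(4*h) + 568*exp(3*h) + 6336*exp(2*h) - 13824*exp(h) - 110592)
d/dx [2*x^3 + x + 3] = 6*x^2 + 1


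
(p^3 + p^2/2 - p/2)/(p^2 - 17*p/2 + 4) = p*(p + 1)/(p - 8)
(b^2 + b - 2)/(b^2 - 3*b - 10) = (b - 1)/(b - 5)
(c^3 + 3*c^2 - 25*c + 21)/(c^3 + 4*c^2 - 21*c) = (c - 1)/c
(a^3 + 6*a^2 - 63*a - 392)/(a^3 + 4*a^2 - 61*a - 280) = (a + 7)/(a + 5)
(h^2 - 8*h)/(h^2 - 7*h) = (h - 8)/(h - 7)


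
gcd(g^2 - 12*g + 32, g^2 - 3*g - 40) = g - 8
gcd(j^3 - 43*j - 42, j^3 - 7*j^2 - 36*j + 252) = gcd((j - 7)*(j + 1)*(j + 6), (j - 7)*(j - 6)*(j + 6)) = j^2 - j - 42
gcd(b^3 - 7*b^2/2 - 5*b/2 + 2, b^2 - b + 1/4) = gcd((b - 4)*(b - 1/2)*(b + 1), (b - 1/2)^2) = b - 1/2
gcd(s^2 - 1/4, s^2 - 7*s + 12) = 1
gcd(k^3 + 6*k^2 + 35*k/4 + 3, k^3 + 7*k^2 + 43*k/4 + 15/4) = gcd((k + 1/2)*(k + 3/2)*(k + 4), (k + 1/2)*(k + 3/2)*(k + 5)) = k^2 + 2*k + 3/4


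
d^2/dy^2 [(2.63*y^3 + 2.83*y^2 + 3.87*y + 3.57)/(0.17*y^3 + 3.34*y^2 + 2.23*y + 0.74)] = (-2.823054*y^6 - 5.31114000000002*y^5 + 4.01502599999998*y^4 + 81.8586760000001*y^3 + 225.30351*y^2 + 108.096384*y + 8.18615)/(0.004913*y^9 + 0.289578*y^8 + 5.882697*y^7 + 44.921026*y^6 + 79.688175*y^5 + 76.277094*y^4 + 44.438851*y^3 + 16.52679*y^2 + 3.663444*y + 0.405224)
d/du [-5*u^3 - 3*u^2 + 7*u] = -15*u^2 - 6*u + 7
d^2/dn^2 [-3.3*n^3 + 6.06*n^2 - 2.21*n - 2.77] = 12.12 - 19.8*n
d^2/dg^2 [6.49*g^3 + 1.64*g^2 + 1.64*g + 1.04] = 38.94*g + 3.28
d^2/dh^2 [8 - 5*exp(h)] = -5*exp(h)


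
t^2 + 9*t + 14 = (t + 2)*(t + 7)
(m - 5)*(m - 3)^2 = m^3 - 11*m^2 + 39*m - 45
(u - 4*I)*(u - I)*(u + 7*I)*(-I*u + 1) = -I*u^4 + 3*u^3 - 29*I*u^2 + 3*u - 28*I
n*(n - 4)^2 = n^3 - 8*n^2 + 16*n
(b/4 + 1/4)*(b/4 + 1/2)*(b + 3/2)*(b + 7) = b^4/16 + 23*b^3/32 + 19*b^2/8 + 97*b/32 + 21/16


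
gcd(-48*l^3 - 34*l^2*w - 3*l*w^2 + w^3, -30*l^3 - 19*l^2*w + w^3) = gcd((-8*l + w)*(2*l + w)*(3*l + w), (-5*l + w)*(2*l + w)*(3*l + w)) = 6*l^2 + 5*l*w + w^2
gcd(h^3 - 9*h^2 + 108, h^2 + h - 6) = h + 3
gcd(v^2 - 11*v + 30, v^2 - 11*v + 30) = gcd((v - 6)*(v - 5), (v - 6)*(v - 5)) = v^2 - 11*v + 30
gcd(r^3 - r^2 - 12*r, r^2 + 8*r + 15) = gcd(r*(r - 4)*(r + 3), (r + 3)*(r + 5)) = r + 3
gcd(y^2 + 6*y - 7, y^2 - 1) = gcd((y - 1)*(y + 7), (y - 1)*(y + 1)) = y - 1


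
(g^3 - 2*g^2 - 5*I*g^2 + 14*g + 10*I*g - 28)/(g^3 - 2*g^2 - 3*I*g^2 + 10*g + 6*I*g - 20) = (g - 7*I)/(g - 5*I)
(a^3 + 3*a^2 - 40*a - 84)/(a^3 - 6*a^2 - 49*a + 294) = (a + 2)/(a - 7)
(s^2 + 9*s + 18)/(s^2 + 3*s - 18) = (s + 3)/(s - 3)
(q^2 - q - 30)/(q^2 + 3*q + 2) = (q^2 - q - 30)/(q^2 + 3*q + 2)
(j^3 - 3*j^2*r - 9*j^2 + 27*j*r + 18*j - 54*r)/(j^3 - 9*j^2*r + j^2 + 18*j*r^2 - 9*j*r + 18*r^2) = (-j^2 + 9*j - 18)/(-j^2 + 6*j*r - j + 6*r)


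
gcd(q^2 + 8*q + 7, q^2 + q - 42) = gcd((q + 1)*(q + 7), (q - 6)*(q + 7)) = q + 7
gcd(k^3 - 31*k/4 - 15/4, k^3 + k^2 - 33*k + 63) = k - 3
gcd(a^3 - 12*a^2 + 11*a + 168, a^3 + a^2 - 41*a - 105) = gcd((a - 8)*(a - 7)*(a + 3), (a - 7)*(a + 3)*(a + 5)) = a^2 - 4*a - 21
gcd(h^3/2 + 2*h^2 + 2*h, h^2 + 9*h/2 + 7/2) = 1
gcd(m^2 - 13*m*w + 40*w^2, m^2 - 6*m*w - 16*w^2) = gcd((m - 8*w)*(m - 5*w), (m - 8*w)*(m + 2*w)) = -m + 8*w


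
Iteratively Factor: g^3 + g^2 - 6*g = (g)*(g^2 + g - 6) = g*(g - 2)*(g + 3)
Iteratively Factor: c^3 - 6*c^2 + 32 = (c + 2)*(c^2 - 8*c + 16) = (c - 4)*(c + 2)*(c - 4)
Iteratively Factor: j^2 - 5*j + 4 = (j - 1)*(j - 4)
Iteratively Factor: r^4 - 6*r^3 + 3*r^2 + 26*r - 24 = (r - 1)*(r^3 - 5*r^2 - 2*r + 24) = (r - 1)*(r + 2)*(r^2 - 7*r + 12) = (r - 4)*(r - 1)*(r + 2)*(r - 3)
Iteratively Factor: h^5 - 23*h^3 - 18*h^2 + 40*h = (h - 5)*(h^4 + 5*h^3 + 2*h^2 - 8*h) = h*(h - 5)*(h^3 + 5*h^2 + 2*h - 8) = h*(h - 5)*(h + 4)*(h^2 + h - 2) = h*(h - 5)*(h - 1)*(h + 4)*(h + 2)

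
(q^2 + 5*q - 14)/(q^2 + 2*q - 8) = (q + 7)/(q + 4)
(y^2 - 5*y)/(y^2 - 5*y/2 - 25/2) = 2*y/(2*y + 5)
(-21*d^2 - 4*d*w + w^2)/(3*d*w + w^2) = (-7*d + w)/w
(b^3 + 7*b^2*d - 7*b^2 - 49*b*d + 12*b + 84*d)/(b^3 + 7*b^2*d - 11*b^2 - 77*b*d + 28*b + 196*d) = (b - 3)/(b - 7)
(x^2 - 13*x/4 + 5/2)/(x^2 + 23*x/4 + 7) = (4*x^2 - 13*x + 10)/(4*x^2 + 23*x + 28)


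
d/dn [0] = 0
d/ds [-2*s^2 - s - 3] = -4*s - 1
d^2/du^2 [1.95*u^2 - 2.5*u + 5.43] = 3.90000000000000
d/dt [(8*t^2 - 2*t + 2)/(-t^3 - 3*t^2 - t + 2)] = 2*(4*t^4 - 2*t^3 - 4*t^2 + 22*t - 1)/(t^6 + 6*t^5 + 11*t^4 + 2*t^3 - 11*t^2 - 4*t + 4)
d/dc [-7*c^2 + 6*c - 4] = 6 - 14*c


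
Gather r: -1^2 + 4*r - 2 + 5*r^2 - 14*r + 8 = 5*r^2 - 10*r + 5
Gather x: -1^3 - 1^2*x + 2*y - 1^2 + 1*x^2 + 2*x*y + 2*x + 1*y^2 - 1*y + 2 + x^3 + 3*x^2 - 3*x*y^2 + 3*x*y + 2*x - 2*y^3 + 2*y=x^3 + 4*x^2 + x*(-3*y^2 + 5*y + 3) - 2*y^3 + y^2 + 3*y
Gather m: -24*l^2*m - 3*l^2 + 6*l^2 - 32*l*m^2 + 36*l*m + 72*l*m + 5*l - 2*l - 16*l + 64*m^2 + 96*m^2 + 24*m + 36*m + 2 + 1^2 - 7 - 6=3*l^2 - 13*l + m^2*(160 - 32*l) + m*(-24*l^2 + 108*l + 60) - 10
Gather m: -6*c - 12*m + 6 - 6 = -6*c - 12*m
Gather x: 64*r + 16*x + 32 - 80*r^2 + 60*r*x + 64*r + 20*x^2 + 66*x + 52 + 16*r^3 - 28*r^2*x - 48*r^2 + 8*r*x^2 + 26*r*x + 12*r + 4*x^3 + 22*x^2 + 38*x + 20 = 16*r^3 - 128*r^2 + 140*r + 4*x^3 + x^2*(8*r + 42) + x*(-28*r^2 + 86*r + 120) + 104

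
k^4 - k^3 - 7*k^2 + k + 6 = (k - 3)*(k - 1)*(k + 1)*(k + 2)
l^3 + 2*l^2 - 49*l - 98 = (l - 7)*(l + 2)*(l + 7)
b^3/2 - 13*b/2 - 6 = (b/2 + 1/2)*(b - 4)*(b + 3)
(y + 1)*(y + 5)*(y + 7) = y^3 + 13*y^2 + 47*y + 35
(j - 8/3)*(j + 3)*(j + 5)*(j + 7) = j^4 + 37*j^3/3 + 31*j^2 - 253*j/3 - 280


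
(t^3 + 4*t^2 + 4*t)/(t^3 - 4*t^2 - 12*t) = (t + 2)/(t - 6)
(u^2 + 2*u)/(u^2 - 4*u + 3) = u*(u + 2)/(u^2 - 4*u + 3)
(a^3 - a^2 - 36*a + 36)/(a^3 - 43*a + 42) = (a + 6)/(a + 7)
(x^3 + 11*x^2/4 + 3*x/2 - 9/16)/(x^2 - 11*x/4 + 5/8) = (4*x^2 + 12*x + 9)/(2*(2*x - 5))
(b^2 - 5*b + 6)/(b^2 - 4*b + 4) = (b - 3)/(b - 2)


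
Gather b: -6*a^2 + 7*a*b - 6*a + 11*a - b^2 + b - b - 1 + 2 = -6*a^2 + 7*a*b + 5*a - b^2 + 1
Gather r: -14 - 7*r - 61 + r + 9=-6*r - 66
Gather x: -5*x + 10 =10 - 5*x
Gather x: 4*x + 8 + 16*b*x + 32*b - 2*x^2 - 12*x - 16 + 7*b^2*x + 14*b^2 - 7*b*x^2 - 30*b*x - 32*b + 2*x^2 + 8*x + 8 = 14*b^2 - 7*b*x^2 + x*(7*b^2 - 14*b)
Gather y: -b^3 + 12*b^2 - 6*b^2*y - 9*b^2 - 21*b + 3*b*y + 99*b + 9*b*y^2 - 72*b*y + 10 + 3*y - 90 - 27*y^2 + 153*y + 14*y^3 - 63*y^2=-b^3 + 3*b^2 + 78*b + 14*y^3 + y^2*(9*b - 90) + y*(-6*b^2 - 69*b + 156) - 80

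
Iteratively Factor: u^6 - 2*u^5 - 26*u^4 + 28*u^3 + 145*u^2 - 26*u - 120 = (u - 3)*(u^5 + u^4 - 23*u^3 - 41*u^2 + 22*u + 40) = (u - 3)*(u + 1)*(u^4 - 23*u^2 - 18*u + 40) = (u - 3)*(u + 1)*(u + 4)*(u^3 - 4*u^2 - 7*u + 10) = (u - 3)*(u + 1)*(u + 2)*(u + 4)*(u^2 - 6*u + 5) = (u - 5)*(u - 3)*(u + 1)*(u + 2)*(u + 4)*(u - 1)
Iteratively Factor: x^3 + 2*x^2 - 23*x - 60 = (x + 3)*(x^2 - x - 20) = (x + 3)*(x + 4)*(x - 5)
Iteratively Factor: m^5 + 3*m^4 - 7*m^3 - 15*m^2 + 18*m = (m + 3)*(m^4 - 7*m^2 + 6*m) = (m - 2)*(m + 3)*(m^3 + 2*m^2 - 3*m) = (m - 2)*(m + 3)^2*(m^2 - m) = m*(m - 2)*(m + 3)^2*(m - 1)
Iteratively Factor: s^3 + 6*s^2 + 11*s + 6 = (s + 3)*(s^2 + 3*s + 2) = (s + 2)*(s + 3)*(s + 1)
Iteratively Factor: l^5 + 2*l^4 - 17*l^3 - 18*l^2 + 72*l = (l - 2)*(l^4 + 4*l^3 - 9*l^2 - 36*l) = (l - 2)*(l + 4)*(l^3 - 9*l) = l*(l - 2)*(l + 4)*(l^2 - 9) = l*(l - 2)*(l + 3)*(l + 4)*(l - 3)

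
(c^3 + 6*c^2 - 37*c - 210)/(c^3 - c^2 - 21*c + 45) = (c^2 + c - 42)/(c^2 - 6*c + 9)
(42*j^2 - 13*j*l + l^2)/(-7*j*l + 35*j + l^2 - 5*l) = (-6*j + l)/(l - 5)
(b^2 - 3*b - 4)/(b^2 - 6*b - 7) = (b - 4)/(b - 7)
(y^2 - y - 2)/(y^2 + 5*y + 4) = (y - 2)/(y + 4)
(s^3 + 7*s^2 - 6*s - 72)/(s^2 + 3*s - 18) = s + 4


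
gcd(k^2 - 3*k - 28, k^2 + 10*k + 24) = k + 4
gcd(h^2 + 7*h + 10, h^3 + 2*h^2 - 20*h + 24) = 1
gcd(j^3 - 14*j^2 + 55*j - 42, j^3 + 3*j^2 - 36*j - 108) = j - 6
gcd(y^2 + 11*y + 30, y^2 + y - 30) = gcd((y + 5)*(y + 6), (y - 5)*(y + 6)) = y + 6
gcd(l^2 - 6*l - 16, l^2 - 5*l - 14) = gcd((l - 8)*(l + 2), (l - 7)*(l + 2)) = l + 2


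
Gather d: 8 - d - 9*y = -d - 9*y + 8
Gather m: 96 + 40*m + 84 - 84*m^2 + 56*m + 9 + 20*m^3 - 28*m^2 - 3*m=20*m^3 - 112*m^2 + 93*m + 189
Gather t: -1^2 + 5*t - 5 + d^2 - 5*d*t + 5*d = d^2 + 5*d + t*(5 - 5*d) - 6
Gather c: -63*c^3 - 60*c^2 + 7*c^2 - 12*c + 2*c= -63*c^3 - 53*c^2 - 10*c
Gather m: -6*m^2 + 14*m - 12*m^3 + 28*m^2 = -12*m^3 + 22*m^2 + 14*m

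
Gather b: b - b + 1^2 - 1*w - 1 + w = 0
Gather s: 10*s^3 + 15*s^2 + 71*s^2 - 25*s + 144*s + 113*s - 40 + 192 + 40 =10*s^3 + 86*s^2 + 232*s + 192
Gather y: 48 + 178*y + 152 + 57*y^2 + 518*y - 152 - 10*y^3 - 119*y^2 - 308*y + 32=-10*y^3 - 62*y^2 + 388*y + 80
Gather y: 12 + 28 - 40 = 0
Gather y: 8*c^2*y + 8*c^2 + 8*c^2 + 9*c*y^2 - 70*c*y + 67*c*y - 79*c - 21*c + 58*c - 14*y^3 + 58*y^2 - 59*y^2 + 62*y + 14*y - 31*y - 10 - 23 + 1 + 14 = 16*c^2 - 42*c - 14*y^3 + y^2*(9*c - 1) + y*(8*c^2 - 3*c + 45) - 18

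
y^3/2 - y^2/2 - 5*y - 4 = (y/2 + 1/2)*(y - 4)*(y + 2)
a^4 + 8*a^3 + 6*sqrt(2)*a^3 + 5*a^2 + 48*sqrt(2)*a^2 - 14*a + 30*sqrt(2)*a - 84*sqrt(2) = (a - 1)*(a + 2)*(a + 7)*(a + 6*sqrt(2))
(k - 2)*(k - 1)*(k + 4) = k^3 + k^2 - 10*k + 8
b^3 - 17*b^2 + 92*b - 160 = (b - 8)*(b - 5)*(b - 4)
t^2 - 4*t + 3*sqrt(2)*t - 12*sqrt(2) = (t - 4)*(t + 3*sqrt(2))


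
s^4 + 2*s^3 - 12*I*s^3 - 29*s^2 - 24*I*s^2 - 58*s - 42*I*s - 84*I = (s + 2)*(s - 7*I)*(s - 6*I)*(s + I)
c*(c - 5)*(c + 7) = c^3 + 2*c^2 - 35*c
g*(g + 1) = g^2 + g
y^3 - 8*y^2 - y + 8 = (y - 8)*(y - 1)*(y + 1)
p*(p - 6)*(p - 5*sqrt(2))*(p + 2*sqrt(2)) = p^4 - 6*p^3 - 3*sqrt(2)*p^3 - 20*p^2 + 18*sqrt(2)*p^2 + 120*p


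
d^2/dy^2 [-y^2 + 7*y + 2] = -2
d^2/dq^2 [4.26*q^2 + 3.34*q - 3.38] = 8.52000000000000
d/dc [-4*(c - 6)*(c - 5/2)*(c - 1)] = -12*c^2 + 76*c - 94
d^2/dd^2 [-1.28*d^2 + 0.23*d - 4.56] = -2.56000000000000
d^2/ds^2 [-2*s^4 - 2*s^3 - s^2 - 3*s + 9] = -24*s^2 - 12*s - 2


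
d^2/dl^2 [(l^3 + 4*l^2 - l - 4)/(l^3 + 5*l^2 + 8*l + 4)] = 2*(-l - 20)/(l^4 + 8*l^3 + 24*l^2 + 32*l + 16)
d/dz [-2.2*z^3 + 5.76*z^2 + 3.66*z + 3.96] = -6.6*z^2 + 11.52*z + 3.66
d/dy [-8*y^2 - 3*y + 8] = -16*y - 3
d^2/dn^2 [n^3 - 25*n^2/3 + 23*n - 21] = 6*n - 50/3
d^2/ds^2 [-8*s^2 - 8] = -16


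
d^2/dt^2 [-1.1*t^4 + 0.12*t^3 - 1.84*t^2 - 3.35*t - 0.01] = -13.2*t^2 + 0.72*t - 3.68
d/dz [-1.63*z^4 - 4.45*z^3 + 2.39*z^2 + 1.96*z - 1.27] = -6.52*z^3 - 13.35*z^2 + 4.78*z + 1.96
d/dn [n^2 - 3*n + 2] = 2*n - 3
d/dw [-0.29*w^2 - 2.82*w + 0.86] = -0.58*w - 2.82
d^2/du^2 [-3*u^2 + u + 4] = -6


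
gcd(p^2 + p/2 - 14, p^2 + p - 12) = p + 4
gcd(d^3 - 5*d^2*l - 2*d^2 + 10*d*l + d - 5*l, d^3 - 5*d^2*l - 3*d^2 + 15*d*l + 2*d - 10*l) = d^2 - 5*d*l - d + 5*l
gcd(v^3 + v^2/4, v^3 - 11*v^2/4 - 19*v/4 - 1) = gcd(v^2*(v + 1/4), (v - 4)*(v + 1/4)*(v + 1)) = v + 1/4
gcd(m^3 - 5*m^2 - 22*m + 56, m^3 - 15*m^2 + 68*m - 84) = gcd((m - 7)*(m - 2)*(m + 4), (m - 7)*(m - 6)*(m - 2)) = m^2 - 9*m + 14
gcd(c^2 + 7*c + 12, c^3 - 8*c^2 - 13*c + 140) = c + 4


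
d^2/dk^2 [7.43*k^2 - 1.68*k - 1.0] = 14.8600000000000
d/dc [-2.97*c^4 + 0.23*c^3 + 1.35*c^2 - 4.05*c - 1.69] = -11.88*c^3 + 0.69*c^2 + 2.7*c - 4.05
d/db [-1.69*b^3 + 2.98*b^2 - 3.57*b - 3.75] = -5.07*b^2 + 5.96*b - 3.57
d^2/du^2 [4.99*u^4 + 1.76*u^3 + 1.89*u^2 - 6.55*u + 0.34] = 59.88*u^2 + 10.56*u + 3.78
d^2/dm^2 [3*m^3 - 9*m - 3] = 18*m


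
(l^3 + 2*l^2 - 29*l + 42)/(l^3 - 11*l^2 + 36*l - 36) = (l + 7)/(l - 6)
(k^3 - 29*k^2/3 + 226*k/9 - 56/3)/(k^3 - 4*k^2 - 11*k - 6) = (9*k^2 - 33*k + 28)/(9*(k^2 + 2*k + 1))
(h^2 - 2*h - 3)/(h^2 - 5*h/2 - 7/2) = 2*(h - 3)/(2*h - 7)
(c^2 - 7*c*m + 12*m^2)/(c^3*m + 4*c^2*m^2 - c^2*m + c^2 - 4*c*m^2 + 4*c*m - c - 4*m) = (c^2 - 7*c*m + 12*m^2)/(c^3*m + 4*c^2*m^2 - c^2*m + c^2 - 4*c*m^2 + 4*c*m - c - 4*m)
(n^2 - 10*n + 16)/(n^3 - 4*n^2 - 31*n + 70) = (n - 8)/(n^2 - 2*n - 35)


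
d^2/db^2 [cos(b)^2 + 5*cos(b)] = -5*cos(b) - 2*cos(2*b)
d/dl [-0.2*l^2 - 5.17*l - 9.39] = -0.4*l - 5.17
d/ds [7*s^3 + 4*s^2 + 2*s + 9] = 21*s^2 + 8*s + 2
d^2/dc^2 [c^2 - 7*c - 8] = 2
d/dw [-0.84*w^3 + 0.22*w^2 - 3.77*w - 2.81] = -2.52*w^2 + 0.44*w - 3.77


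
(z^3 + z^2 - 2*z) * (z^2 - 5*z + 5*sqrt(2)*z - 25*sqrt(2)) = z^5 - 4*z^4 + 5*sqrt(2)*z^4 - 20*sqrt(2)*z^3 - 7*z^3 - 35*sqrt(2)*z^2 + 10*z^2 + 50*sqrt(2)*z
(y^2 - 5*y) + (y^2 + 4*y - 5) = 2*y^2 - y - 5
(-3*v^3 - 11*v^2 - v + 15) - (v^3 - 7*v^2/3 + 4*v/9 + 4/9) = -4*v^3 - 26*v^2/3 - 13*v/9 + 131/9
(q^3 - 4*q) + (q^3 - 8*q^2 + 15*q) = 2*q^3 - 8*q^2 + 11*q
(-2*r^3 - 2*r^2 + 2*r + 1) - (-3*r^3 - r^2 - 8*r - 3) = r^3 - r^2 + 10*r + 4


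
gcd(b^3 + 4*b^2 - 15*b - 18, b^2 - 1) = b + 1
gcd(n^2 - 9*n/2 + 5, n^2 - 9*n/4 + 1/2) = n - 2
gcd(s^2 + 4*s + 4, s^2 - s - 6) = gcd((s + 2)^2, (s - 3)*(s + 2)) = s + 2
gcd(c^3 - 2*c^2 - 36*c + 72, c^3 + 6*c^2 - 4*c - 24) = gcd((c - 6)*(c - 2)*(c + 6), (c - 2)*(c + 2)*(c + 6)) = c^2 + 4*c - 12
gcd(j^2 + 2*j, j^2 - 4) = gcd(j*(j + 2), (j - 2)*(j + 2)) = j + 2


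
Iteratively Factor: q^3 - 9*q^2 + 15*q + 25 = (q + 1)*(q^2 - 10*q + 25) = (q - 5)*(q + 1)*(q - 5)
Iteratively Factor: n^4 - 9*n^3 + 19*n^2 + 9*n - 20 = (n - 1)*(n^3 - 8*n^2 + 11*n + 20) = (n - 4)*(n - 1)*(n^2 - 4*n - 5) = (n - 5)*(n - 4)*(n - 1)*(n + 1)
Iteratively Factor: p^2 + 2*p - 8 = (p + 4)*(p - 2)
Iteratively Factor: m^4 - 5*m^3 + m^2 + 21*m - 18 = (m + 2)*(m^3 - 7*m^2 + 15*m - 9) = (m - 1)*(m + 2)*(m^2 - 6*m + 9) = (m - 3)*(m - 1)*(m + 2)*(m - 3)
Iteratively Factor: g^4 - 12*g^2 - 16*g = (g - 4)*(g^3 + 4*g^2 + 4*g) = (g - 4)*(g + 2)*(g^2 + 2*g) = g*(g - 4)*(g + 2)*(g + 2)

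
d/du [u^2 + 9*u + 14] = 2*u + 9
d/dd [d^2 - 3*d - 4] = 2*d - 3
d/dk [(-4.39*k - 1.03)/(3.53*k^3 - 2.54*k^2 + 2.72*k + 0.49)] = (30.9934*k^3 - 0.242899999999999*k^2 - 5.2324*k + 0.6505)/(12.4609*k^6 - 17.9324*k^5 + 25.6548*k^4 - 10.3582*k^3 + 4.9092*k^2 + 2.6656*k + 0.2401)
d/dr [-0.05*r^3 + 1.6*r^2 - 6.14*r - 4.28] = -0.15*r^2 + 3.2*r - 6.14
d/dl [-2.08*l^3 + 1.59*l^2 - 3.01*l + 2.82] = -6.24*l^2 + 3.18*l - 3.01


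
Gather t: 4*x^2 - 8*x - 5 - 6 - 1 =4*x^2 - 8*x - 12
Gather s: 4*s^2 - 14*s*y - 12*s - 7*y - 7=4*s^2 + s*(-14*y - 12) - 7*y - 7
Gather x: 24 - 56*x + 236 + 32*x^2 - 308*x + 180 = 32*x^2 - 364*x + 440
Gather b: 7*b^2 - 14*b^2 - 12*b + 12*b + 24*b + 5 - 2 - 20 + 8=-7*b^2 + 24*b - 9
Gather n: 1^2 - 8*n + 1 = 2 - 8*n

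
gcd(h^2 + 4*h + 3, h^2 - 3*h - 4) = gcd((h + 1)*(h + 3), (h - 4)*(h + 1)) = h + 1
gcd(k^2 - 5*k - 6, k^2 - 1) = k + 1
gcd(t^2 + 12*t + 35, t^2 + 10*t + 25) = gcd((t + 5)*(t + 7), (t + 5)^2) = t + 5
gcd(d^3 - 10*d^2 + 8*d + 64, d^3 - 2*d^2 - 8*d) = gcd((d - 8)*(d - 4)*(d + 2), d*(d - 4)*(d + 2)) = d^2 - 2*d - 8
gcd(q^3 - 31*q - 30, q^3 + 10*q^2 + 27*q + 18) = q + 1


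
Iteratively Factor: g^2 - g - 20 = (g + 4)*(g - 5)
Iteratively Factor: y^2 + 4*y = (y)*(y + 4)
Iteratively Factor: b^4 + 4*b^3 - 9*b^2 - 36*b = (b + 3)*(b^3 + b^2 - 12*b) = (b - 3)*(b + 3)*(b^2 + 4*b) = (b - 3)*(b + 3)*(b + 4)*(b)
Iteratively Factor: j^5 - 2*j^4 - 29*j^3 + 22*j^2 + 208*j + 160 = (j - 4)*(j^4 + 2*j^3 - 21*j^2 - 62*j - 40) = (j - 4)*(j + 4)*(j^3 - 2*j^2 - 13*j - 10) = (j - 4)*(j + 2)*(j + 4)*(j^2 - 4*j - 5) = (j - 5)*(j - 4)*(j + 2)*(j + 4)*(j + 1)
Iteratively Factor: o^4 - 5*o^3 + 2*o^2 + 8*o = (o - 4)*(o^3 - o^2 - 2*o) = (o - 4)*(o + 1)*(o^2 - 2*o) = (o - 4)*(o - 2)*(o + 1)*(o)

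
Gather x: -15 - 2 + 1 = -16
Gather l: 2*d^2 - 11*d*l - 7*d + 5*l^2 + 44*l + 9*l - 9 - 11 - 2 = 2*d^2 - 7*d + 5*l^2 + l*(53 - 11*d) - 22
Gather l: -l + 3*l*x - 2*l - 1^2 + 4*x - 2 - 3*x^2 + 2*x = l*(3*x - 3) - 3*x^2 + 6*x - 3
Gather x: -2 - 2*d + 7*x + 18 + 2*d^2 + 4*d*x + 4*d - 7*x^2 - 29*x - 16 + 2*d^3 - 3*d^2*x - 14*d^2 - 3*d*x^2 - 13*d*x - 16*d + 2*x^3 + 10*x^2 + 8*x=2*d^3 - 12*d^2 - 14*d + 2*x^3 + x^2*(3 - 3*d) + x*(-3*d^2 - 9*d - 14)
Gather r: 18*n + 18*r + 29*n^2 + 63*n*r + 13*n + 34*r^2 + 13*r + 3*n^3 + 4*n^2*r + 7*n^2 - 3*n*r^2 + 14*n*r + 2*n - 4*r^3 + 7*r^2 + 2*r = 3*n^3 + 36*n^2 + 33*n - 4*r^3 + r^2*(41 - 3*n) + r*(4*n^2 + 77*n + 33)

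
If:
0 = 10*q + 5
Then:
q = -1/2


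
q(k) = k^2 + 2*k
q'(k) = 2*k + 2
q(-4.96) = 14.68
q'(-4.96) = -7.92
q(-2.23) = 0.51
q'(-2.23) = -2.46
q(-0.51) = -0.76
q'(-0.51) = 0.98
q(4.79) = 32.52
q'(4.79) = 11.58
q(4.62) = 30.58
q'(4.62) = 11.24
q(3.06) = 15.48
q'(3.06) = 8.12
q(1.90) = 7.41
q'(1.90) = 5.80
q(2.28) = 9.76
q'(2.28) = 6.56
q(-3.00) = 3.00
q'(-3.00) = -4.00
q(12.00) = 168.00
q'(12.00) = 26.00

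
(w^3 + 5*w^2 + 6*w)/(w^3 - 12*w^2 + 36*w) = (w^2 + 5*w + 6)/(w^2 - 12*w + 36)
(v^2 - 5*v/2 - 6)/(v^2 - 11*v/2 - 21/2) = (v - 4)/(v - 7)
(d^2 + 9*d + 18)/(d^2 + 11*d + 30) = (d + 3)/(d + 5)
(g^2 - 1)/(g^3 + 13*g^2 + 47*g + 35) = (g - 1)/(g^2 + 12*g + 35)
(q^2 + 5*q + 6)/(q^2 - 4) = (q + 3)/(q - 2)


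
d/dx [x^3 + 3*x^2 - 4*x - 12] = 3*x^2 + 6*x - 4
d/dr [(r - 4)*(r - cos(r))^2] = (r - cos(r))*(r + (2*r - 8)*(sin(r) + 1) - cos(r))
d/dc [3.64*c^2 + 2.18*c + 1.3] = 7.28*c + 2.18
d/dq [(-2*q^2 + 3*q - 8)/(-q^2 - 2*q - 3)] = (7*q^2 - 4*q - 25)/(q^4 + 4*q^3 + 10*q^2 + 12*q + 9)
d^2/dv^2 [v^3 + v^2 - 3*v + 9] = 6*v + 2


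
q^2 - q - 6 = (q - 3)*(q + 2)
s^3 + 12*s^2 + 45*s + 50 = (s + 2)*(s + 5)^2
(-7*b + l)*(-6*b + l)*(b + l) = 42*b^3 + 29*b^2*l - 12*b*l^2 + l^3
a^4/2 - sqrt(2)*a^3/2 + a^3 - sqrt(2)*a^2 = a^2*(a/2 + 1)*(a - sqrt(2))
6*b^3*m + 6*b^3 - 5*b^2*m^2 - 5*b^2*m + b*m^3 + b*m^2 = (-3*b + m)*(-2*b + m)*(b*m + b)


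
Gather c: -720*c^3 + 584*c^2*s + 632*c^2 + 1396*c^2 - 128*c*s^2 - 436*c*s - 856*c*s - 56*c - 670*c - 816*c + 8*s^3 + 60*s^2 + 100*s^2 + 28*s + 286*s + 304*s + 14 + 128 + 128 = -720*c^3 + c^2*(584*s + 2028) + c*(-128*s^2 - 1292*s - 1542) + 8*s^3 + 160*s^2 + 618*s + 270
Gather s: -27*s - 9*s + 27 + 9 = 36 - 36*s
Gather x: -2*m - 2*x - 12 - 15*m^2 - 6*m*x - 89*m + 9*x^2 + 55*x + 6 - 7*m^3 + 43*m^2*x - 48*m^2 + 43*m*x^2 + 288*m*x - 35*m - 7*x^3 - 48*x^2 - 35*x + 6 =-7*m^3 - 63*m^2 - 126*m - 7*x^3 + x^2*(43*m - 39) + x*(43*m^2 + 282*m + 18)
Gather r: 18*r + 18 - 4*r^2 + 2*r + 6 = -4*r^2 + 20*r + 24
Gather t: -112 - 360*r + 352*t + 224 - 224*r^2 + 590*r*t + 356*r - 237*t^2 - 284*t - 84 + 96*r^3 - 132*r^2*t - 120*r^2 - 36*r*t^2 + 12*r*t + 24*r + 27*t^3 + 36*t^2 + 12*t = 96*r^3 - 344*r^2 + 20*r + 27*t^3 + t^2*(-36*r - 201) + t*(-132*r^2 + 602*r + 80) + 28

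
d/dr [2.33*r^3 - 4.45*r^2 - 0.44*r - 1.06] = 6.99*r^2 - 8.9*r - 0.44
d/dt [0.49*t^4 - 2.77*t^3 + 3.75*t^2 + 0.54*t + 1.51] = 1.96*t^3 - 8.31*t^2 + 7.5*t + 0.54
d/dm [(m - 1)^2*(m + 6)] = (m - 1)*(3*m + 11)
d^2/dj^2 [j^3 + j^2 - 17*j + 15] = 6*j + 2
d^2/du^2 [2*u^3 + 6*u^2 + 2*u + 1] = 12*u + 12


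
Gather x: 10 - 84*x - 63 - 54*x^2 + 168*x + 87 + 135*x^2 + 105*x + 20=81*x^2 + 189*x + 54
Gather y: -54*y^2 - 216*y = -54*y^2 - 216*y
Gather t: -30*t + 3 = 3 - 30*t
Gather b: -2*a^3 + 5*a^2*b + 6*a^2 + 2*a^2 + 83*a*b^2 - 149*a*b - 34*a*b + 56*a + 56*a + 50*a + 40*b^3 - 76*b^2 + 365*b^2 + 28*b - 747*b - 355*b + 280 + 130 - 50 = -2*a^3 + 8*a^2 + 162*a + 40*b^3 + b^2*(83*a + 289) + b*(5*a^2 - 183*a - 1074) + 360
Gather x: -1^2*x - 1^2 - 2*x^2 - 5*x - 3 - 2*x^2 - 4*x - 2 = -4*x^2 - 10*x - 6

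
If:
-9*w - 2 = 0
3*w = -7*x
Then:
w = -2/9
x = 2/21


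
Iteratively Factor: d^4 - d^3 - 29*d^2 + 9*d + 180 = (d - 3)*(d^3 + 2*d^2 - 23*d - 60) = (d - 5)*(d - 3)*(d^2 + 7*d + 12) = (d - 5)*(d - 3)*(d + 4)*(d + 3)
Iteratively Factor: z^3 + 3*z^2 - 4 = (z + 2)*(z^2 + z - 2) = (z - 1)*(z + 2)*(z + 2)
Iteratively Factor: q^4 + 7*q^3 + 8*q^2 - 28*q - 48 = (q + 4)*(q^3 + 3*q^2 - 4*q - 12) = (q - 2)*(q + 4)*(q^2 + 5*q + 6) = (q - 2)*(q + 2)*(q + 4)*(q + 3)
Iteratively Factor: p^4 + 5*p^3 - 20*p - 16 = (p - 2)*(p^3 + 7*p^2 + 14*p + 8) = (p - 2)*(p + 1)*(p^2 + 6*p + 8) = (p - 2)*(p + 1)*(p + 4)*(p + 2)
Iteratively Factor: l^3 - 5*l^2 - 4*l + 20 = (l - 5)*(l^2 - 4) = (l - 5)*(l - 2)*(l + 2)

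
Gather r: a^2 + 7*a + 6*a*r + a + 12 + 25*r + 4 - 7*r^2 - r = a^2 + 8*a - 7*r^2 + r*(6*a + 24) + 16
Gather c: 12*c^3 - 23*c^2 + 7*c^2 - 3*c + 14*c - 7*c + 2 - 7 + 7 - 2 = 12*c^3 - 16*c^2 + 4*c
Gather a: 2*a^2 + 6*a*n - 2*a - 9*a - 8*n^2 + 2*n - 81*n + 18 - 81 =2*a^2 + a*(6*n - 11) - 8*n^2 - 79*n - 63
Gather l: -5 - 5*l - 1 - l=-6*l - 6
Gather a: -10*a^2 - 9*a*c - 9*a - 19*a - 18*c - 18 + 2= -10*a^2 + a*(-9*c - 28) - 18*c - 16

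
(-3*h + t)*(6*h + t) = -18*h^2 + 3*h*t + t^2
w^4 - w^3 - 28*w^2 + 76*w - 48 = (w - 4)*(w - 2)*(w - 1)*(w + 6)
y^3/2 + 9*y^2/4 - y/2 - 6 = (y/2 + 1)*(y - 3/2)*(y + 4)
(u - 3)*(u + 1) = u^2 - 2*u - 3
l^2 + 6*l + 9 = (l + 3)^2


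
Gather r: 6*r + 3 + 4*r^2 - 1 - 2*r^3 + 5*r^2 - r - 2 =-2*r^3 + 9*r^2 + 5*r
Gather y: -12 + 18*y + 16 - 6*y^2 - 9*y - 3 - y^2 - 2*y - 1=-7*y^2 + 7*y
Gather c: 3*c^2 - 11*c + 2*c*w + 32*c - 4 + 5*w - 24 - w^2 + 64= 3*c^2 + c*(2*w + 21) - w^2 + 5*w + 36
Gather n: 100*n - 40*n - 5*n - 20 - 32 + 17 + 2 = 55*n - 33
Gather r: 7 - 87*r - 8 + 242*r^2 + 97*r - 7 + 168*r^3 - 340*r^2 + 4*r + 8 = 168*r^3 - 98*r^2 + 14*r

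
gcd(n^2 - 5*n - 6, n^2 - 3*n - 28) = 1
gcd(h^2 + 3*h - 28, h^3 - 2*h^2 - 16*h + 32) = h - 4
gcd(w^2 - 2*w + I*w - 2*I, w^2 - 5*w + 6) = w - 2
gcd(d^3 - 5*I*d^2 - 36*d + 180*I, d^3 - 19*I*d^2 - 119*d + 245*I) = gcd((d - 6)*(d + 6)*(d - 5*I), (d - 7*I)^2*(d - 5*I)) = d - 5*I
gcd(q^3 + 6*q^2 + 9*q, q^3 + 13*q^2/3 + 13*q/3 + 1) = q + 3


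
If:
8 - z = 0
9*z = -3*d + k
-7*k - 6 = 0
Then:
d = -170/7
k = -6/7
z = 8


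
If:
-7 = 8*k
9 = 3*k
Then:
No Solution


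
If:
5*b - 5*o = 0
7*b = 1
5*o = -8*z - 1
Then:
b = 1/7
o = 1/7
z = -3/14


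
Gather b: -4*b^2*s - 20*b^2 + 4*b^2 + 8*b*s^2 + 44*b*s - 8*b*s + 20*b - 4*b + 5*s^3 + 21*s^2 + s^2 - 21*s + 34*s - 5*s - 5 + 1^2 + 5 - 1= b^2*(-4*s - 16) + b*(8*s^2 + 36*s + 16) + 5*s^3 + 22*s^2 + 8*s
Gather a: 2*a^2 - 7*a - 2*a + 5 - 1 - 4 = 2*a^2 - 9*a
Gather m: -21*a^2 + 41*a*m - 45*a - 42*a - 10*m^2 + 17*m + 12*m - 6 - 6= -21*a^2 - 87*a - 10*m^2 + m*(41*a + 29) - 12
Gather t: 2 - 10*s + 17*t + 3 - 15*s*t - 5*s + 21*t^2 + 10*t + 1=-15*s + 21*t^2 + t*(27 - 15*s) + 6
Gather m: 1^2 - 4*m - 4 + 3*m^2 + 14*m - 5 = 3*m^2 + 10*m - 8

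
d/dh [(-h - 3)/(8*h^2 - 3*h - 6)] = (-8*h^2 + 3*h + (h + 3)*(16*h - 3) + 6)/(-8*h^2 + 3*h + 6)^2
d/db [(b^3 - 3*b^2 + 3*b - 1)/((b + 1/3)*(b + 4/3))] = 27*(3*b^4 + 10*b^3 - 20*b^2 - 2*b + 9)/(81*b^4 + 270*b^3 + 297*b^2 + 120*b + 16)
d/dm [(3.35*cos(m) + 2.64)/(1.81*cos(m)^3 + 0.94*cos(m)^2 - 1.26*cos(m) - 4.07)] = (12.127*cos(m)^3 + 17.4842*cos(m)^2 + 4.9632*cos(m) + 10.3081)*sin(m)/(3.2761*cos(m)^6 + 3.4028*cos(m)^5 - 3.6776*cos(m)^4 - 17.1022*cos(m)^3 - 6.064*cos(m)^2 + 10.2564*cos(m) + 16.5649)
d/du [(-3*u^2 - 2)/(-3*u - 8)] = 3*(3*u^2 + 16*u - 2)/(9*u^2 + 48*u + 64)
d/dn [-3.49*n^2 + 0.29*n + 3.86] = 0.29 - 6.98*n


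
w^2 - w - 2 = (w - 2)*(w + 1)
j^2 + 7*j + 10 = (j + 2)*(j + 5)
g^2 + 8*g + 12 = (g + 2)*(g + 6)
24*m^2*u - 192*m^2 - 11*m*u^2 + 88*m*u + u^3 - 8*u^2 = (-8*m + u)*(-3*m + u)*(u - 8)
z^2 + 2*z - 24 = (z - 4)*(z + 6)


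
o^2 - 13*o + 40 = (o - 8)*(o - 5)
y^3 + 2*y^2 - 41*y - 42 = (y - 6)*(y + 1)*(y + 7)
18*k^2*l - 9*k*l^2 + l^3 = l*(-6*k + l)*(-3*k + l)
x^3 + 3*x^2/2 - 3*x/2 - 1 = (x - 1)*(x + 1/2)*(x + 2)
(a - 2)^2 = a^2 - 4*a + 4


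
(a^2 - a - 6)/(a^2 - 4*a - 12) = (a - 3)/(a - 6)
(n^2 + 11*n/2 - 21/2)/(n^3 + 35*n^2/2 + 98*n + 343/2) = (2*n - 3)/(2*n^2 + 21*n + 49)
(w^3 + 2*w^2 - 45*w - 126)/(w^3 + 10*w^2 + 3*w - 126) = (w^2 - 4*w - 21)/(w^2 + 4*w - 21)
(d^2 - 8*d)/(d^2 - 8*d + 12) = d*(d - 8)/(d^2 - 8*d + 12)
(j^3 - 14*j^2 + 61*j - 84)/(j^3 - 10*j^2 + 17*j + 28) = (j - 3)/(j + 1)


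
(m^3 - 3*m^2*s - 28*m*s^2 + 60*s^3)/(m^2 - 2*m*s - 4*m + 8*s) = (m^2 - m*s - 30*s^2)/(m - 4)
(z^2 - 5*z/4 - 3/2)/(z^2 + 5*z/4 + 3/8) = 2*(z - 2)/(2*z + 1)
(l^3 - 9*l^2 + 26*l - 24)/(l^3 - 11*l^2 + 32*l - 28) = (l^2 - 7*l + 12)/(l^2 - 9*l + 14)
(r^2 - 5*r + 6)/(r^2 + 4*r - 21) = (r - 2)/(r + 7)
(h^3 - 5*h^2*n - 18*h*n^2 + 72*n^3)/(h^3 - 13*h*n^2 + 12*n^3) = (h - 6*n)/(h - n)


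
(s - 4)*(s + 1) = s^2 - 3*s - 4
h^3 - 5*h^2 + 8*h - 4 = (h - 2)^2*(h - 1)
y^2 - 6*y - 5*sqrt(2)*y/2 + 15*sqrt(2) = (y - 6)*(y - 5*sqrt(2)/2)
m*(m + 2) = m^2 + 2*m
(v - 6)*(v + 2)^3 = v^4 - 24*v^2 - 64*v - 48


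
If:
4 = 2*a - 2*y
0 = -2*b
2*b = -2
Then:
No Solution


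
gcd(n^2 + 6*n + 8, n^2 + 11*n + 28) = n + 4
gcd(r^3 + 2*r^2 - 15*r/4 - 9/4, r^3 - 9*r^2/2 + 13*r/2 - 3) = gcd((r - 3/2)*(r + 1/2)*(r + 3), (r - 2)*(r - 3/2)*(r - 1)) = r - 3/2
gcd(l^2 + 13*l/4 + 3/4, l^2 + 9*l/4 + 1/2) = l + 1/4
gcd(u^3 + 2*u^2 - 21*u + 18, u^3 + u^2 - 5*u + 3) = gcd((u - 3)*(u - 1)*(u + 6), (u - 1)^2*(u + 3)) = u - 1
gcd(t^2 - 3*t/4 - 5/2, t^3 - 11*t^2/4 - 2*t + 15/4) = t + 5/4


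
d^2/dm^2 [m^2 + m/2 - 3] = 2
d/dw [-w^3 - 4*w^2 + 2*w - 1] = -3*w^2 - 8*w + 2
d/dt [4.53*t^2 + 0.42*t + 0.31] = 9.06*t + 0.42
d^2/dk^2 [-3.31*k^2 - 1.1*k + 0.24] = -6.62000000000000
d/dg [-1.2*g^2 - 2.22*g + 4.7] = -2.4*g - 2.22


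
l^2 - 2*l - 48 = (l - 8)*(l + 6)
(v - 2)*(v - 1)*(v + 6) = v^3 + 3*v^2 - 16*v + 12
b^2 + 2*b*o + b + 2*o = (b + 1)*(b + 2*o)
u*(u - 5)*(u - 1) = u^3 - 6*u^2 + 5*u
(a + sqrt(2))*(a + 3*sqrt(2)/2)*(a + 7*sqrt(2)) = a^3 + 19*sqrt(2)*a^2/2 + 38*a + 21*sqrt(2)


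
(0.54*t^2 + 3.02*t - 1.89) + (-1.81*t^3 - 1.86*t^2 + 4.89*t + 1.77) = -1.81*t^3 - 1.32*t^2 + 7.91*t - 0.12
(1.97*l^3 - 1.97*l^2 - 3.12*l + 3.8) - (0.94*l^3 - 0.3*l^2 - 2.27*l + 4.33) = 1.03*l^3 - 1.67*l^2 - 0.85*l - 0.53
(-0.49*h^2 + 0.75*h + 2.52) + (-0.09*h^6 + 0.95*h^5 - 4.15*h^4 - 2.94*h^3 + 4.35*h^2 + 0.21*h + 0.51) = -0.09*h^6 + 0.95*h^5 - 4.15*h^4 - 2.94*h^3 + 3.86*h^2 + 0.96*h + 3.03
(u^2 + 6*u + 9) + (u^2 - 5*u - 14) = 2*u^2 + u - 5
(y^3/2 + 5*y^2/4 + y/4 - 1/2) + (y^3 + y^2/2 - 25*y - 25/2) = 3*y^3/2 + 7*y^2/4 - 99*y/4 - 13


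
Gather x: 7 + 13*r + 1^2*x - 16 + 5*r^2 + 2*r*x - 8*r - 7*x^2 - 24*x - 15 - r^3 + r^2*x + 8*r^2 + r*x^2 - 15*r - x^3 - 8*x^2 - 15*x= -r^3 + 13*r^2 - 10*r - x^3 + x^2*(r - 15) + x*(r^2 + 2*r - 38) - 24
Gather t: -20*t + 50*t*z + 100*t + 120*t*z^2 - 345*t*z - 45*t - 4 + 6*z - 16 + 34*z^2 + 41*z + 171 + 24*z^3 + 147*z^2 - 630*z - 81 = t*(120*z^2 - 295*z + 35) + 24*z^3 + 181*z^2 - 583*z + 70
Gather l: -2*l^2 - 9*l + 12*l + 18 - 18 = -2*l^2 + 3*l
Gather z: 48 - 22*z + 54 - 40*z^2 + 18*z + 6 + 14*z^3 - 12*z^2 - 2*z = 14*z^3 - 52*z^2 - 6*z + 108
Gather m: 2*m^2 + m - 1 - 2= 2*m^2 + m - 3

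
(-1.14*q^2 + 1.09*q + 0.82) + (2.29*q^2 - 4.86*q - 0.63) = 1.15*q^2 - 3.77*q + 0.19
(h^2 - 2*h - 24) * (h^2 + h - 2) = h^4 - h^3 - 28*h^2 - 20*h + 48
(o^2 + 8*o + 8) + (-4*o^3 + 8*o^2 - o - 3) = -4*o^3 + 9*o^2 + 7*o + 5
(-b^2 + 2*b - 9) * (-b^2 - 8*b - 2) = b^4 + 6*b^3 - 5*b^2 + 68*b + 18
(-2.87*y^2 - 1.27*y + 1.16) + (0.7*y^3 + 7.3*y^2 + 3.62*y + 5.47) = 0.7*y^3 + 4.43*y^2 + 2.35*y + 6.63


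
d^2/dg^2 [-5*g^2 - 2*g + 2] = -10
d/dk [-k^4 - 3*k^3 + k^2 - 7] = k*(-4*k^2 - 9*k + 2)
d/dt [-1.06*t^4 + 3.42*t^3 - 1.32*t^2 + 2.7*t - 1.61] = -4.24*t^3 + 10.26*t^2 - 2.64*t + 2.7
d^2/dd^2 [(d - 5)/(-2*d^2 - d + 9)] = 2*(-(d - 5)*(4*d + 1)^2 + 3*(2*d - 3)*(2*d^2 + d - 9))/(2*d^2 + d - 9)^3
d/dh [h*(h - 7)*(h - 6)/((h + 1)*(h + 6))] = (h^4 + 14*h^3 - 115*h^2 - 156*h + 252)/(h^4 + 14*h^3 + 61*h^2 + 84*h + 36)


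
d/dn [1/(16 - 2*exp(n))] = exp(n)/(2*(exp(n) - 8)^2)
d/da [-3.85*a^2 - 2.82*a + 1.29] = -7.7*a - 2.82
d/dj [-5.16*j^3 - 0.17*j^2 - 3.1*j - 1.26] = -15.48*j^2 - 0.34*j - 3.1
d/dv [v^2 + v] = 2*v + 1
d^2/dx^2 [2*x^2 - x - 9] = 4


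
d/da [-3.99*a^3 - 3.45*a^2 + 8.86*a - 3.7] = -11.97*a^2 - 6.9*a + 8.86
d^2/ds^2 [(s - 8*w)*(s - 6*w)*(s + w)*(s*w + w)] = 2*w*(6*s^2 - 39*s*w + 3*s + 34*w^2 - 13*w)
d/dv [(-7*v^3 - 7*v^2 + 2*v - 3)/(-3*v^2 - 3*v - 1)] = (21*v^4 + 42*v^3 + 48*v^2 - 4*v - 11)/(9*v^4 + 18*v^3 + 15*v^2 + 6*v + 1)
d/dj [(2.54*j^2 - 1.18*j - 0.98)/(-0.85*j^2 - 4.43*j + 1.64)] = (-12.2552*j^2 + 6.6652*j - 6.2766)/(0.7225*j^4 + 7.531*j^3 + 16.8369*j^2 - 14.5304*j + 2.6896)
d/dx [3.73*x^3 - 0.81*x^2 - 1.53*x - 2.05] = 11.19*x^2 - 1.62*x - 1.53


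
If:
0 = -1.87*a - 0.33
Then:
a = -0.18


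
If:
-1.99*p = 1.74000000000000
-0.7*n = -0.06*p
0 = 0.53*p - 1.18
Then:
No Solution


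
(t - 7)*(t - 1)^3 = t^4 - 10*t^3 + 24*t^2 - 22*t + 7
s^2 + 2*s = s*(s + 2)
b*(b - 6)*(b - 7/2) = b^3 - 19*b^2/2 + 21*b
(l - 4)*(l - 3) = l^2 - 7*l + 12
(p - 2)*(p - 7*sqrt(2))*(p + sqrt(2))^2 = p^4 - 5*sqrt(2)*p^3 - 2*p^3 - 26*p^2 + 10*sqrt(2)*p^2 - 14*sqrt(2)*p + 52*p + 28*sqrt(2)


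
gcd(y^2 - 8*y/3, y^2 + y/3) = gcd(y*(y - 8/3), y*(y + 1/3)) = y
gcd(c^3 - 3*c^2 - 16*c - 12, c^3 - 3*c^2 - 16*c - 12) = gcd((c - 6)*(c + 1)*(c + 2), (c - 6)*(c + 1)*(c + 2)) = c^3 - 3*c^2 - 16*c - 12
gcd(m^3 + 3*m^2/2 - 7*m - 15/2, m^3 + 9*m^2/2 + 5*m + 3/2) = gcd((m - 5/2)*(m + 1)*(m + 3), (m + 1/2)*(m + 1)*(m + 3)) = m^2 + 4*m + 3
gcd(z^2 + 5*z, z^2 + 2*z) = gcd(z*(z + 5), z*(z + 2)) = z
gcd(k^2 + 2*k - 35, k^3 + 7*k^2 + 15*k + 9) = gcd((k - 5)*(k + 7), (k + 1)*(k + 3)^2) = 1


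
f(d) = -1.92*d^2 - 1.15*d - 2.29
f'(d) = -3.84*d - 1.15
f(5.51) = -66.92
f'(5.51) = -22.31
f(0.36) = -2.95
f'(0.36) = -2.53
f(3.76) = -33.76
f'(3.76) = -15.59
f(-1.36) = -4.28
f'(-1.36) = 4.07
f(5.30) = -62.32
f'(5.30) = -21.50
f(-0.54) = -2.23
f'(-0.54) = 0.92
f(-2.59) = -12.19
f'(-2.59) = 8.80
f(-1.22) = -3.74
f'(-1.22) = 3.53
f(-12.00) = -264.97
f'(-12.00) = 44.93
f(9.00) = -168.16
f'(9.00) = -35.71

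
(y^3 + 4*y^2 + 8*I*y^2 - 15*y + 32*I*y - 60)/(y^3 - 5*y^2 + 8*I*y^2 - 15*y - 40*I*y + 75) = (y + 4)/(y - 5)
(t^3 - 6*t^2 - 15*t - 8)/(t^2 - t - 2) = (t^2 - 7*t - 8)/(t - 2)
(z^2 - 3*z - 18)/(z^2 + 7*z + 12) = (z - 6)/(z + 4)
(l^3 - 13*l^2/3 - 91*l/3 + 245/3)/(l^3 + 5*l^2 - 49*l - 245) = (l - 7/3)/(l + 7)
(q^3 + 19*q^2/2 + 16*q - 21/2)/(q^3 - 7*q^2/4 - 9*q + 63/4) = 2*(2*q^2 + 13*q - 7)/(4*q^2 - 19*q + 21)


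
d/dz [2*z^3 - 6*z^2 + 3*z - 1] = 6*z^2 - 12*z + 3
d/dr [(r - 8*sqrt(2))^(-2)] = -2/(r - 8*sqrt(2))^3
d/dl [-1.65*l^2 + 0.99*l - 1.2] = 0.99 - 3.3*l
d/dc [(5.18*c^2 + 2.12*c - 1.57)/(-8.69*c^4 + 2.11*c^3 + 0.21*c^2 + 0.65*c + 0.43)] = (90.0284*c^5 + 44.3386*c^4 - 63.5196*c^3 + 12.8599*c^2 + 5.1142*c + 1.9321)/(75.5161*c^8 - 36.6718*c^7 + 0.8023*c^6 - 10.4108*c^5 - 4.6863*c^4 + 2.0876*c^3 + 0.6031*c^2 + 0.559*c + 0.1849)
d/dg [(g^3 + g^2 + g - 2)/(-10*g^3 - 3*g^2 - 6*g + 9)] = (7*g^4 + 8*g^3 - 36*g^2 + 6*g - 3)/(100*g^6 + 60*g^5 + 129*g^4 - 144*g^3 - 18*g^2 - 108*g + 81)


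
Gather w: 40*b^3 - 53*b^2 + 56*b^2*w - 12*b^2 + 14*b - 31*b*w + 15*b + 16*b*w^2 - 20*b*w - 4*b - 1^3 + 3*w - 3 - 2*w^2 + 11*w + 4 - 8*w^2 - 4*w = 40*b^3 - 65*b^2 + 25*b + w^2*(16*b - 10) + w*(56*b^2 - 51*b + 10)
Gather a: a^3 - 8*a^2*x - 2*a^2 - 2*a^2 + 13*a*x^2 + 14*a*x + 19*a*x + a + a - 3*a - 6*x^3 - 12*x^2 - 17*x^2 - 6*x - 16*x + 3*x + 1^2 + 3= a^3 + a^2*(-8*x - 4) + a*(13*x^2 + 33*x - 1) - 6*x^3 - 29*x^2 - 19*x + 4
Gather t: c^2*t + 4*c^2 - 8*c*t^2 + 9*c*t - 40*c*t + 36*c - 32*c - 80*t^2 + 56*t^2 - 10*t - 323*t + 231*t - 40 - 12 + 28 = 4*c^2 + 4*c + t^2*(-8*c - 24) + t*(c^2 - 31*c - 102) - 24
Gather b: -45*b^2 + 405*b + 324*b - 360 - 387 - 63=-45*b^2 + 729*b - 810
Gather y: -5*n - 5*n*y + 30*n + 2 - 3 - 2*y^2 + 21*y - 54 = 25*n - 2*y^2 + y*(21 - 5*n) - 55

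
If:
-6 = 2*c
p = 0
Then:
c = -3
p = 0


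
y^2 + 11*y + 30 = (y + 5)*(y + 6)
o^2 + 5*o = o*(o + 5)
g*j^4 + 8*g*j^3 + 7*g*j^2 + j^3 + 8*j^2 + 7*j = j*(j + 1)*(j + 7)*(g*j + 1)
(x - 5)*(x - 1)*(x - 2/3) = x^3 - 20*x^2/3 + 9*x - 10/3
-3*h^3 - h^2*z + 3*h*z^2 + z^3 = (-h + z)*(h + z)*(3*h + z)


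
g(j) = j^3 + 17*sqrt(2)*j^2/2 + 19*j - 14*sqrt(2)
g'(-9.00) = 45.63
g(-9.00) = 53.89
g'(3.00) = 118.12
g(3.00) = 172.39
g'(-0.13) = 15.93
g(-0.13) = -22.07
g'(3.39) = 134.98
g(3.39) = 221.71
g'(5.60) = 247.71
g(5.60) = 639.19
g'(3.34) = 132.77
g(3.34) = 215.02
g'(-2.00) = -17.08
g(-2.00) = -17.72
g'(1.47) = 60.82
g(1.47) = 37.28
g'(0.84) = 41.31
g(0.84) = 5.24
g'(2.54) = 99.42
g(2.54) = 122.40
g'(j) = 3*j^2 + 17*sqrt(2)*j + 19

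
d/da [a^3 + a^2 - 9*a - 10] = 3*a^2 + 2*a - 9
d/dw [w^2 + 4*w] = 2*w + 4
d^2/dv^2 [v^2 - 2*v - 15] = 2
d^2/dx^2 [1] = 0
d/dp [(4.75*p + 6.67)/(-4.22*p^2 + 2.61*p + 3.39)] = (20.045*p^2 + 56.2948*p - 1.3062)/(17.8084*p^4 - 22.0284*p^3 - 21.7995*p^2 + 17.6958*p + 11.4921)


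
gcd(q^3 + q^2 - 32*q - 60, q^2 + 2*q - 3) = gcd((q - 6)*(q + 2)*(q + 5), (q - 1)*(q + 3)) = 1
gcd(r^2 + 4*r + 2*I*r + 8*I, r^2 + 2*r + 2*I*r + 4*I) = r + 2*I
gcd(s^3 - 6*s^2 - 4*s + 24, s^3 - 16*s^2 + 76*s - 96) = s^2 - 8*s + 12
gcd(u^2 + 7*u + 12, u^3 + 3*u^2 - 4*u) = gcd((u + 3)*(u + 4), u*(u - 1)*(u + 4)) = u + 4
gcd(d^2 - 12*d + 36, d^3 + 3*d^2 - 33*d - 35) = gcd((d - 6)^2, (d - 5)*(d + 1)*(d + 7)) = 1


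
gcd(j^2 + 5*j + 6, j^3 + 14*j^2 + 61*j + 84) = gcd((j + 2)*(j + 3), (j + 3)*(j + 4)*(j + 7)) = j + 3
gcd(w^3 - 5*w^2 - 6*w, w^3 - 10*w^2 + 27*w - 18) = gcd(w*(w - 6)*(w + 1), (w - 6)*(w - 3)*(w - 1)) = w - 6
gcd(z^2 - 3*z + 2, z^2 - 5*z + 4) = z - 1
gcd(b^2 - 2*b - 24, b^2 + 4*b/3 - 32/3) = b + 4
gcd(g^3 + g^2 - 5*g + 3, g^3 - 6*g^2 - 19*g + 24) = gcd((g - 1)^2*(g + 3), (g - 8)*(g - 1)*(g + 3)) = g^2 + 2*g - 3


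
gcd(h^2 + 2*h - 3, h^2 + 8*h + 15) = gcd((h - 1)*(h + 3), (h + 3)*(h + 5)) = h + 3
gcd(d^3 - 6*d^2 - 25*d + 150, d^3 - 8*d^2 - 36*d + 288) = d - 6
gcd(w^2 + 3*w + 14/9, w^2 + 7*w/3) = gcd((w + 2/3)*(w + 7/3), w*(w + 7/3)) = w + 7/3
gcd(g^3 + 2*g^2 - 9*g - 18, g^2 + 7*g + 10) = g + 2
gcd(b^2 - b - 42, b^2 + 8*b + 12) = b + 6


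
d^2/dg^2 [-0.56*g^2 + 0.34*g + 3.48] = -1.12000000000000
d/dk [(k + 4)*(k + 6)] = 2*k + 10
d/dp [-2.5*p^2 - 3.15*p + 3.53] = -5.0*p - 3.15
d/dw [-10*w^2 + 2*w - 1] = 2 - 20*w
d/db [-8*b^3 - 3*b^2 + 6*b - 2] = -24*b^2 - 6*b + 6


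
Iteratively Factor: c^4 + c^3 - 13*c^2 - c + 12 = (c + 4)*(c^3 - 3*c^2 - c + 3) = (c - 1)*(c + 4)*(c^2 - 2*c - 3) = (c - 1)*(c + 1)*(c + 4)*(c - 3)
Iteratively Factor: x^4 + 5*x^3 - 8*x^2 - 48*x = (x + 4)*(x^3 + x^2 - 12*x) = (x - 3)*(x + 4)*(x^2 + 4*x) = x*(x - 3)*(x + 4)*(x + 4)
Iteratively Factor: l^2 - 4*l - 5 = (l - 5)*(l + 1)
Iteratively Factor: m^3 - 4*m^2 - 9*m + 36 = (m + 3)*(m^2 - 7*m + 12) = (m - 3)*(m + 3)*(m - 4)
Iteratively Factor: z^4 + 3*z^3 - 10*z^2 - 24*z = (z + 2)*(z^3 + z^2 - 12*z) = z*(z + 2)*(z^2 + z - 12) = z*(z - 3)*(z + 2)*(z + 4)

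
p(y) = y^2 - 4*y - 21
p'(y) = 2*y - 4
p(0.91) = -23.81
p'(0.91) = -2.18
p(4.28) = -19.80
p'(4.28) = 4.56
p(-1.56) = -12.33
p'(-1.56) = -7.12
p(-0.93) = -16.42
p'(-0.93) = -5.86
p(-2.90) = -0.99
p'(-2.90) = -9.80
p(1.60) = -24.84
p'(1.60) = -0.80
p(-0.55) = -18.50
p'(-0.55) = -5.10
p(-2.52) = -4.57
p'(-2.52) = -9.04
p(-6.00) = 39.00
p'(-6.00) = -16.00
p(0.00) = -21.00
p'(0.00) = -4.00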